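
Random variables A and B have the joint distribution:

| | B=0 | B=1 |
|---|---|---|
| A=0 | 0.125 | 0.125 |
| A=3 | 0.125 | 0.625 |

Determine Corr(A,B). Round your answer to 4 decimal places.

E[A] = 2.25,  E[B] = 0.75
E[AB] = 1.875
Cov(A,B) = E[AB] − E[A]E[B] = 1.875 − (2.25)(0.75) = 0.1875
Var(A) = 1.6875,  Var(B) = 0.1875
ρ = 0.1875 / √(1.6875·0.1875) ≈ 0.3333

0.3333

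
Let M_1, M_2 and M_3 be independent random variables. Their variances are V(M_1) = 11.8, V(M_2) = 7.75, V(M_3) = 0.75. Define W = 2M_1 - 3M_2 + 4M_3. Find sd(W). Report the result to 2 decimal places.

By independence, V(W) = (2)²V(M_1) + (-3)²V(M_2) + (4)²V(M_3)
= (2)²·11.8 + (-3)²·7.75 + (4)²·0.75 = 128.95
sd(W) = √128.95 ≈ 11.36

11.36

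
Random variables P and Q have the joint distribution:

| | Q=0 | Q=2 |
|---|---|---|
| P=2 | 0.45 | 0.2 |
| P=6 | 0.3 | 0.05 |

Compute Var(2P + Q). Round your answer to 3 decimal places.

E[P] = 3.4,  E[Q] = 0.5,  E[PQ] = 1.4
Var(P) = 15.2 − (3.4)² = 3.64;  Var(Q) = 1 − (0.5)² = 0.75
Cov(P,Q) = 1.4 − (3.4)(0.5) = -0.3
Var(2P + Q) = (2)²·3.64 + (1)²·0.75 + 2·(2)·(1)·-0.3 = 14.11

14.110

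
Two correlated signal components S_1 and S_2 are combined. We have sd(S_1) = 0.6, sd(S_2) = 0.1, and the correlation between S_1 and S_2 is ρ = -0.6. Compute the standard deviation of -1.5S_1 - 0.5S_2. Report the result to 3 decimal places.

0.871

var(S_1) = (0.6)² = 0.36;  var(S_2) = (0.1)² = 0.01
Cov(S_1,S_2) = ρ·sd(S_1)·sd(S_2) = -0.6·0.6·0.1 = -0.036
var(-1.5S_1 - 0.5S_2) = (-1.5)²·var(S_1) + (-0.5)²·var(S_2) + 2·(-1.5)·(-0.5)·Cov(S_1,S_2)
= 2.25·0.36 + 0.25·0.01 + 1.5·-0.036 = 0.7585
sd(-1.5S_1 - 0.5S_2) = √0.7585 ≈ 0.871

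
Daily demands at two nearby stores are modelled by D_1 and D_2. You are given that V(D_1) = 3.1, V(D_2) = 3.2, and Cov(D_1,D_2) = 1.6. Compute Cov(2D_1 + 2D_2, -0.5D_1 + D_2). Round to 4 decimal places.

4.9000

Cov(2D_1 + 2D_2, -0.5D_1 + D_2) = (2)(-0.5)V(D_1) + (2)(1)V(D_2) + [(2)(1) + (2)(-0.5)]Cov(D_1,D_2)
= -1·3.1 + 2·3.2 + 1·1.6 = 4.9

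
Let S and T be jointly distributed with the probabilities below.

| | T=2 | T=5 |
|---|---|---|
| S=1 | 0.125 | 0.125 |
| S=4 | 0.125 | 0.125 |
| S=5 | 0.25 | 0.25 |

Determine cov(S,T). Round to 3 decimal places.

E[S] = 3.75,  E[T] = 3.5
E[ST] = 13.125
cov(S,T) = E[ST] − E[S]E[T] = 13.125 − (3.75)(3.5) = 0

0.000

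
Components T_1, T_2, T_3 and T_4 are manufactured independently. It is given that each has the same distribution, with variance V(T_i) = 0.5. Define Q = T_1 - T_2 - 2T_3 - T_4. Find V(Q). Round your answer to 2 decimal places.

By independence, V(Q) = (1)²V(T_1) + (-1)²V(T_2) + (-2)²V(T_3) + (-1)²V(T_4)
= (1)²·0.5 + (-1)²·0.5 + (-2)²·0.5 + (-1)²·0.5 = 3.5

3.50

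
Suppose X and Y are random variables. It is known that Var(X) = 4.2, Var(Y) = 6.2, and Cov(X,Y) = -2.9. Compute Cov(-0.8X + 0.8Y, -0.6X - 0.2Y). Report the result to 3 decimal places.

1.952

Cov(-0.8X + 0.8Y, -0.6X - 0.2Y) = (-0.8)(-0.6)Var(X) + (0.8)(-0.2)Var(Y) + [(-0.8)(-0.2) + (0.8)(-0.6)]Cov(X,Y)
= 0.48·4.2 + -0.16·6.2 + -0.32·-2.9 = 1.952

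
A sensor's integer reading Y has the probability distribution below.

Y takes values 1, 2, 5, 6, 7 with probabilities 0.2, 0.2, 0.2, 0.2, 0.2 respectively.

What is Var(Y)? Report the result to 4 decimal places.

E[Y] = (1)(0.2) + (2)(0.2) + (5)(0.2) + (6)(0.2) + (7)(0.2) = 4.2
E[Y²] = (1)²(0.2) + (2)²(0.2) + (5)²(0.2) + (6)²(0.2) + (7)²(0.2) = 23
Var(Y) = E[Y²] − (E[Y])² = 23 − (4.2)² = 5.36

5.3600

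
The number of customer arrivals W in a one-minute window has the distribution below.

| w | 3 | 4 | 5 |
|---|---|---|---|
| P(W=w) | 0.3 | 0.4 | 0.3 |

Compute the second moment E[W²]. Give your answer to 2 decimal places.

16.60

E[W²] = (3)²(0.3) + (4)²(0.4) + (5)²(0.3) = 16.6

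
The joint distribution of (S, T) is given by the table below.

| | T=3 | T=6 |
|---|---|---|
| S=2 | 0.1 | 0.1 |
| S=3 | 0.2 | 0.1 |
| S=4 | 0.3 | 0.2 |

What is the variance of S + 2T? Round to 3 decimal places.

E[S] = 3.3,  E[T] = 4.2,  E[ST] = 13.8
Var(S) = 11.5 − (3.3)² = 0.61;  Var(T) = 19.8 − (4.2)² = 2.16
Cov(S,T) = 13.8 − (3.3)(4.2) = -0.06
Var(S + 2T) = (1)²·0.61 + (2)²·2.16 + 2·(1)·(2)·-0.06 = 9.01

9.010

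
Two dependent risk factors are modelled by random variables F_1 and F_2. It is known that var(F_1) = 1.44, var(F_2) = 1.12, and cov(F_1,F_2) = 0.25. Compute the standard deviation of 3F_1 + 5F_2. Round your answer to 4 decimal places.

var(3F_1 + 5F_2) = (3)²·var(F_1) + (5)²·var(F_2) + 2·(3)·(5)·cov(F_1,F_2)
= 9·1.44 + 25·1.12 + 30·0.25 = 48.46
SD(3F_1 + 5F_2) = √48.46 ≈ 6.9613

6.9613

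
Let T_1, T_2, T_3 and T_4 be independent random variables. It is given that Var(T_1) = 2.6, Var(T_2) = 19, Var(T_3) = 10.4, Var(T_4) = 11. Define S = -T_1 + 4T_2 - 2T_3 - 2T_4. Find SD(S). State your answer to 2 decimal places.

By independence, Var(S) = (-1)²Var(T_1) + (4)²Var(T_2) + (-2)²Var(T_3) + (-2)²Var(T_4)
= (-1)²·2.6 + (4)²·19 + (-2)²·10.4 + (-2)²·11 = 392.2
SD(S) = √392.2 ≈ 19.80

19.80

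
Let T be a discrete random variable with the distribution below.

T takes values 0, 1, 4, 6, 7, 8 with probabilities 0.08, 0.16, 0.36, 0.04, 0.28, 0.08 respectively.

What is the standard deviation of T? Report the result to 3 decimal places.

E[T] = (0)(0.08) + (1)(0.16) + (4)(0.36) + (6)(0.04) + (7)(0.28) + (8)(0.08) = 4.44
E[T²] = (0)²(0.08) + (1)²(0.16) + (4)²(0.36) + (6)²(0.04) + (7)²(0.28) + (8)²(0.08) = 26.2
Var(T) = E[T²] − (E[T])² = 26.2 − (4.44)² = 6.4864
sd(T) = √6.4864 ≈ 2.547

2.547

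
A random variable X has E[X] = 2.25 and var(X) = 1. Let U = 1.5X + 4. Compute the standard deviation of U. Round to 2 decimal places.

1.50

var(1.5X + 4) = (1.5)²·1 = 2.25
SD(U) = √2.25 ≈ 1.50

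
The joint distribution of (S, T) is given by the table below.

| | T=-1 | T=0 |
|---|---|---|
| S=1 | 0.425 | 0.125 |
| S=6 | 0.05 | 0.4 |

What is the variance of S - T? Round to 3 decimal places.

4.799

E[S] = 3.25,  E[T] = -0.475,  E[ST] = -0.725
Var(S) = 16.75 − (3.25)² = 6.1875;  Var(T) = 0.475 − (-0.475)² = 0.249375
Cov(S,T) = -0.725 − (3.25)(-0.475) = 0.81875
Var(S - T) = (1)²·6.1875 + (-1)²·0.249375 + 2·(1)·(-1)·0.81875 = 4.799375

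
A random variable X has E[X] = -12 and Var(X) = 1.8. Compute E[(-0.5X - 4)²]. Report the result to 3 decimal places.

4.450

E[-0.5X - 4] = -0.5·-12 − 4 = 2
Var(-0.5X - 4) = (-0.5)²·1.8 = 0.45
E[(-0.5X - 4)²] = Var((-0.5X - 4)) + (E[(-0.5X - 4)])² = 0.45 + (2)² = 4.45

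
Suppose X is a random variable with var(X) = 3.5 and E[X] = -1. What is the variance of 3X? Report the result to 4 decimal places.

var(3X) = (3)²·var(X) = 9·3.5 = 31.5

31.5000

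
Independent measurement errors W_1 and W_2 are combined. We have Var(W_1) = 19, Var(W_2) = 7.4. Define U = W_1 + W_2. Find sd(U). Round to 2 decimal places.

5.14

By independence, Var(U) = (1)²Var(W_1) + (1)²Var(W_2)
= (1)²·19 + (1)²·7.4 = 26.4
sd(U) = √26.4 ≈ 5.14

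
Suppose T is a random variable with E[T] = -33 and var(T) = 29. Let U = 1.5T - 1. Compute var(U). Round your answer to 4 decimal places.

var(1.5T - 1) = (1.5)²·var(T) = 2.25·29 = 65.25

65.2500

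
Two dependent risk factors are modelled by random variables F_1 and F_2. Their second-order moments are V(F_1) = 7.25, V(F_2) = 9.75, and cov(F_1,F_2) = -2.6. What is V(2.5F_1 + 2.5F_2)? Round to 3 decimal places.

V(2.5F_1 + 2.5F_2) = (2.5)²·V(F_1) + (2.5)²·V(F_2) + 2·(2.5)·(2.5)·cov(F_1,F_2)
= 6.25·7.25 + 6.25·9.75 + 12.5·-2.6 = 73.75

73.750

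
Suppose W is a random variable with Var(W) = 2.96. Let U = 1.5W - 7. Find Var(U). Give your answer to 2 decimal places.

Var(1.5W - 7) = (1.5)²·Var(W) = 2.25·2.96 = 6.66

6.66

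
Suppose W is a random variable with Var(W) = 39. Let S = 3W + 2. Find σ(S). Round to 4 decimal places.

Var(3W + 2) = (3)²·39 = 351
σ(S) = √351 ≈ 18.7350

18.7350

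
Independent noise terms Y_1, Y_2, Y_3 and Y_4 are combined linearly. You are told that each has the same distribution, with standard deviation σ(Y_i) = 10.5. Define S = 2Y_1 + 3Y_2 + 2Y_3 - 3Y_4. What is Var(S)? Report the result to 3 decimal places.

Var(Y_i) = (10.5)² = 110.25
By independence, Var(S) = (2)²Var(Y_1) + (3)²Var(Y_2) + (2)²Var(Y_3) + (-3)²Var(Y_4)
= (2)²·110.25 + (3)²·110.25 + (2)²·110.25 + (-3)²·110.25 = 2866.5

2866.500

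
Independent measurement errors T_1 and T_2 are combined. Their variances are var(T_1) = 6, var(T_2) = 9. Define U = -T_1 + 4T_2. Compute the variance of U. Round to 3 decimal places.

By independence, var(U) = (-1)²var(T_1) + (4)²var(T_2)
= (-1)²·6 + (4)²·9 = 150

150.000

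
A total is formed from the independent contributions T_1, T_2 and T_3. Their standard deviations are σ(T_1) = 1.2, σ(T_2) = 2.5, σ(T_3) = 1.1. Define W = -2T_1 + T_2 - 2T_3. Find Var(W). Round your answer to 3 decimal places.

Var(T_1) = 1.44, Var(T_2) = 6.25, Var(T_3) = 1.21
By independence, Var(W) = (-2)²Var(T_1) + (1)²Var(T_2) + (-2)²Var(T_3)
= (-2)²·1.44 + (1)²·6.25 + (-2)²·1.21 = 16.85

16.850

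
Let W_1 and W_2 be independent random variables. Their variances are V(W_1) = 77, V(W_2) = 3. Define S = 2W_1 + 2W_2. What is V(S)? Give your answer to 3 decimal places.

By independence, V(S) = (2)²V(W_1) + (2)²V(W_2)
= (2)²·77 + (2)²·3 = 320

320.000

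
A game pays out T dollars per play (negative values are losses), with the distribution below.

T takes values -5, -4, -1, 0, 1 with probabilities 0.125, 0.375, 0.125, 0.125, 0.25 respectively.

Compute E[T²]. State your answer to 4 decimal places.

9.5000

E[T²] = (-5)²(0.125) + (-4)²(0.375) + (-1)²(0.125) + (0)²(0.125) + (1)²(0.25) = 9.5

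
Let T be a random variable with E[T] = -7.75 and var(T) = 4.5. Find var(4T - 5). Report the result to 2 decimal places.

var(4T - 5) = (4)²·var(T) = 16·4.5 = 72

72.00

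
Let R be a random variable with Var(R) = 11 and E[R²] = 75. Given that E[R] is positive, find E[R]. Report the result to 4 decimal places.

(E[R])² = E[R²] − Var(R) = 75 − 11 = 64
E[R] = √64 = 8

8.0000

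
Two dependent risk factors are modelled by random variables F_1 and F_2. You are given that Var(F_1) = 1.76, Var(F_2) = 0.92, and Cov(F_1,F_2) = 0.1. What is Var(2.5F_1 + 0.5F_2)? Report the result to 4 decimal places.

11.4800

Var(2.5F_1 + 0.5F_2) = (2.5)²·Var(F_1) + (0.5)²·Var(F_2) + 2·(2.5)·(0.5)·Cov(F_1,F_2)
= 6.25·1.76 + 0.25·0.92 + 2.5·0.1 = 11.48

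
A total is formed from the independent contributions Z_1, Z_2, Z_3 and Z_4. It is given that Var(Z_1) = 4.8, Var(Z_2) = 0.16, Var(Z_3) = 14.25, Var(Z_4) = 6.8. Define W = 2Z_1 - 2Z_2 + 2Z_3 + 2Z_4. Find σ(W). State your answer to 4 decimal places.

10.2000

By independence, Var(W) = (2)²Var(Z_1) + (-2)²Var(Z_2) + (2)²Var(Z_3) + (2)²Var(Z_4)
= (2)²·4.8 + (-2)²·0.16 + (2)²·14.25 + (2)²·6.8 = 104.04
σ(W) = √104.04 ≈ 10.2000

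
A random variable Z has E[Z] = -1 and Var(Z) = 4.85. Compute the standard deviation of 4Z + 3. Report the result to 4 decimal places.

8.8091

Var(4Z + 3) = (4)²·4.85 = 77.6
SD(4Z + 3) = √77.6 ≈ 8.8091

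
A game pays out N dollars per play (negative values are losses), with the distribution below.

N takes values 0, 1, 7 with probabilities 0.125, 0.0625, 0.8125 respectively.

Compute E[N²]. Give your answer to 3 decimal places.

39.875

E[N²] = (0)²(0.125) + (1)²(0.0625) + (7)²(0.8125) = 39.875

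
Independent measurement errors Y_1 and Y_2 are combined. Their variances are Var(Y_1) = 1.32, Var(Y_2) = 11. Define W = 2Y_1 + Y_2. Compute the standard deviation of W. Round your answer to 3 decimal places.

By independence, Var(W) = (2)²Var(Y_1) + (1)²Var(Y_2)
= (2)²·1.32 + (1)²·11 = 16.28
sd(W) = √16.28 ≈ 4.035

4.035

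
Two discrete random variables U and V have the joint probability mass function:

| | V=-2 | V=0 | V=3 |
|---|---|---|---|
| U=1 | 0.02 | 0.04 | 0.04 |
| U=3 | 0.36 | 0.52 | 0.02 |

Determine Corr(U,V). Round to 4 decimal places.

-0.3504

E[U] = 2.8,  E[V] = -0.58
E[UV] = -1.9
Cov(U,V) = E[UV] − E[U]E[V] = -1.9 − (2.8)(-0.58) = -0.276
var(U) = 0.36,  var(V) = 1.7236
ρ = -0.276 / √(0.36·1.7236) ≈ -0.3504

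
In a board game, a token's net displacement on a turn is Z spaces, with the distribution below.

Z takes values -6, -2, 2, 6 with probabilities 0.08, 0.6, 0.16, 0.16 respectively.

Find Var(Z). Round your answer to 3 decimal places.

E[Z] = (-6)(0.08) + (-2)(0.6) + (2)(0.16) + (6)(0.16) = -0.4
E[Z²] = (-6)²(0.08) + (-2)²(0.6) + (2)²(0.16) + (6)²(0.16) = 11.68
Var(Z) = E[Z²] − (E[Z])² = 11.68 − (-0.4)² = 11.52

11.520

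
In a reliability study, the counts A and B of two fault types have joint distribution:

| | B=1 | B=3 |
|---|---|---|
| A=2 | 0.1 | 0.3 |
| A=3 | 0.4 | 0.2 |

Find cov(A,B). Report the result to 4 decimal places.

-0.2000

E[A] = 2.6,  E[B] = 2
E[AB] = 5
cov(A,B) = E[AB] − E[A]E[B] = 5 − (2.6)(2) = -0.2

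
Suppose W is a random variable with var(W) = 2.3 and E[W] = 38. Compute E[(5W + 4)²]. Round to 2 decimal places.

E[5W + 4] = 5·38 + 4 = 194
var(5W + 4) = (5)²·2.3 = 57.5
E[(5W + 4)²] = var((5W + 4)) + (E[(5W + 4)])² = 57.5 + (194)² = 37693.5

37693.50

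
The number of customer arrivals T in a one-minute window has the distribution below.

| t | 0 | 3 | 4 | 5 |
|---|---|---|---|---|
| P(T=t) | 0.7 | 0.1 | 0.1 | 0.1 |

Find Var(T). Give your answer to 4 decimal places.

3.5600

E[T] = (0)(0.7) + (3)(0.1) + (4)(0.1) + (5)(0.1) = 1.2
E[T²] = (0)²(0.7) + (3)²(0.1) + (4)²(0.1) + (5)²(0.1) = 5
Var(T) = E[T²] − (E[T])² = 5 − (1.2)² = 3.56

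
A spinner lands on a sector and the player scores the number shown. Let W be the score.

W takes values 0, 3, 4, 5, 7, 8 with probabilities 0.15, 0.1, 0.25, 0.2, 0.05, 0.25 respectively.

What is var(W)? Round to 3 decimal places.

6.728

E[W] = (0)(0.15) + (3)(0.1) + (4)(0.25) + (5)(0.2) + (7)(0.05) + (8)(0.25) = 4.65
E[W²] = (0)²(0.15) + (3)²(0.1) + (4)²(0.25) + (5)²(0.2) + (7)²(0.05) + (8)²(0.25) = 28.35
var(W) = E[W²] − (E[W])² = 28.35 − (4.65)² = 6.7275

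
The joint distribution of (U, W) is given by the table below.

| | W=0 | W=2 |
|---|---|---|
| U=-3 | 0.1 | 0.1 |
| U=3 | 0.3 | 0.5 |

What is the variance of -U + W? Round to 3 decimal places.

E[U] = 1.8,  E[W] = 1.2,  E[UW] = 2.4
var(U) = 9 − (1.8)² = 5.76;  var(W) = 2.4 − (1.2)² = 0.96
cov(U,W) = 2.4 − (1.8)(1.2) = 0.24
var(-U + W) = (-1)²·5.76 + (1)²·0.96 + 2·(-1)·(1)·0.24 = 6.24

6.240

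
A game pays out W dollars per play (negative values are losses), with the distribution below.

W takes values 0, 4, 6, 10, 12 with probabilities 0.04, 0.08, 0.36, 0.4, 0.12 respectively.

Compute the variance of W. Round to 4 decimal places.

8.7936

E[W] = (0)(0.04) + (4)(0.08) + (6)(0.36) + (10)(0.4) + (12)(0.12) = 7.92
E[W²] = (0)²(0.04) + (4)²(0.08) + (6)²(0.36) + (10)²(0.4) + (12)²(0.12) = 71.52
Var(W) = E[W²] − (E[W])² = 71.52 − (7.92)² = 8.7936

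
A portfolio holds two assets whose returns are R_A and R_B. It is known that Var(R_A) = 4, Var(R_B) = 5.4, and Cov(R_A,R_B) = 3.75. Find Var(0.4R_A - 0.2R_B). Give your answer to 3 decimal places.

0.256

Var(0.4R_A - 0.2R_B) = (0.4)²·Var(R_A) + (-0.2)²·Var(R_B) + 2·(0.4)·(-0.2)·Cov(R_A,R_B)
= 0.16·4 + 0.04·5.4 + -0.16·3.75 = 0.256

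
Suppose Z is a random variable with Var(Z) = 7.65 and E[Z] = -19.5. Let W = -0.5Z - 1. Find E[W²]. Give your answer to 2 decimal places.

E[-0.5Z - 1] = -0.5·-19.5 − 1 = 8.75
Var(-0.5Z - 1) = (-0.5)²·7.65 = 1.9125
E[W²] = Var(W) + (E[W])² = 1.9125 + (8.75)² = 78.475

78.48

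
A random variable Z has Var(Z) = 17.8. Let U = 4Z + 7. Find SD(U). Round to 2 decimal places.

16.88

Var(4Z + 7) = (4)²·17.8 = 284.8
SD(U) = √284.8 ≈ 16.88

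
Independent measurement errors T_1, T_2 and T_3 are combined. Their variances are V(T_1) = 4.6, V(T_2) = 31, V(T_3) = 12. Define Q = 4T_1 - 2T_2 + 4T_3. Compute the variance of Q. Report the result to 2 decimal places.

389.60

By independence, V(Q) = (4)²V(T_1) + (-2)²V(T_2) + (4)²V(T_3)
= (4)²·4.6 + (-2)²·31 + (4)²·12 = 389.6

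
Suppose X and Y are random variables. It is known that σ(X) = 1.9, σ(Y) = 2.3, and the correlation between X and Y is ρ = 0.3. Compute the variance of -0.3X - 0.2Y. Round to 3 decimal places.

0.694

Var(X) = (1.9)² = 3.61;  Var(Y) = (2.3)² = 5.29
Cov(X,Y) = ρ·σ(X)·σ(Y) = 0.3·1.9·2.3 = 1.311
Var(-0.3X - 0.2Y) = (-0.3)²·Var(X) + (-0.2)²·Var(Y) + 2·(-0.3)·(-0.2)·Cov(X,Y)
= 0.09·3.61 + 0.04·5.29 + 0.12·1.311 = 0.69382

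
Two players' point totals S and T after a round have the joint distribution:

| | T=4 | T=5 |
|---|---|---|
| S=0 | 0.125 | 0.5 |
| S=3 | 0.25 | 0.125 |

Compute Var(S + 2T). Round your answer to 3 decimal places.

E[S] = 1.125,  E[T] = 4.625,  E[ST] = 4.875
Var(S) = 3.375 − (1.125)² = 2.109375;  Var(T) = 21.625 − (4.625)² = 0.234375
Cov(S,T) = 4.875 − (1.125)(4.625) = -0.328125
Var(S + 2T) = (1)²·2.109375 + (2)²·0.234375 + 2·(1)·(2)·-0.328125 = 1.734375

1.734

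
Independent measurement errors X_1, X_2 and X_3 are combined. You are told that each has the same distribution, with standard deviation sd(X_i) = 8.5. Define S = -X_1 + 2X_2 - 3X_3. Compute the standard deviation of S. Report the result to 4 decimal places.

31.8041

V(X_i) = (8.5)² = 72.25
By independence, V(S) = (-1)²V(X_1) + (2)²V(X_2) + (-3)²V(X_3)
= (-1)²·72.25 + (2)²·72.25 + (-3)²·72.25 = 1011.5
sd(S) = √1011.5 ≈ 31.8041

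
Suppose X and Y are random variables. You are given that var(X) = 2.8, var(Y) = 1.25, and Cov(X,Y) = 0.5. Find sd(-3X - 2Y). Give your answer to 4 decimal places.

var(-3X - 2Y) = (-3)²·var(X) + (-2)²·var(Y) + 2·(-3)·(-2)·Cov(X,Y)
= 9·2.8 + 4·1.25 + 12·0.5 = 36.2
sd(-3X - 2Y) = √36.2 ≈ 6.0166

6.0166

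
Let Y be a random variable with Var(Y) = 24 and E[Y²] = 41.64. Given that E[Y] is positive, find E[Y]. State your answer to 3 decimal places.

4.200

(E[Y])² = E[Y²] − Var(Y) = 41.64 − 24 = 17.64
E[Y] = √17.64 = 4.2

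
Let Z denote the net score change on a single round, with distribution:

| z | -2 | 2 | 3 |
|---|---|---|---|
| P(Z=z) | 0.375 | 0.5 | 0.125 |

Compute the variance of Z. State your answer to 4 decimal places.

4.2344

E[Z] = (-2)(0.375) + (2)(0.5) + (3)(0.125) = 0.625
E[Z²] = (-2)²(0.375) + (2)²(0.5) + (3)²(0.125) = 4.625
Var(Z) = E[Z²] − (E[Z])² = 4.625 − (0.625)² = 4.234375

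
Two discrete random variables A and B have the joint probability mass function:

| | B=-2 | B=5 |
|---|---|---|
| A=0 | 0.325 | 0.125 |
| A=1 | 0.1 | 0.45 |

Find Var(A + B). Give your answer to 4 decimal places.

14.0944

E[A] = 0.55,  E[B] = 2.025,  E[AB] = 2.05
Var(A) = 0.55 − (0.55)² = 0.2475;  Var(B) = 16.075 − (2.025)² = 11.974375
Cov(A,B) = 2.05 − (0.55)(2.025) = 0.93625
Var(A + B) = (1)²·0.2475 + (1)²·11.974375 + 2·(1)·(1)·0.93625 = 14.094375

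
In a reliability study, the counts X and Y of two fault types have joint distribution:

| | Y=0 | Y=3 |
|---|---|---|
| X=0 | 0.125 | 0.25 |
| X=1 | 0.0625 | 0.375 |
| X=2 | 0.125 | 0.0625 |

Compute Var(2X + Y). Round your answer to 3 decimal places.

3.340

E[X] = 0.8125,  E[Y] = 2.0625,  E[XY] = 1.5
Var(X) = 1.1875 − (0.8125)² = 0.52734375;  Var(Y) = 6.1875 − (2.0625)² = 1.93359375
cov(X,Y) = 1.5 − (0.8125)(2.0625) = -0.17578125
Var(2X + Y) = (2)²·0.52734375 + (1)²·1.93359375 + 2·(2)·(1)·-0.17578125 = 3.33984375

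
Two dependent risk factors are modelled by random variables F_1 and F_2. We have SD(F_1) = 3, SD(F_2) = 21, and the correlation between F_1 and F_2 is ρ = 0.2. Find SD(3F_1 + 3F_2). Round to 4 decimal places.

Var(F_1) = (3)² = 9;  Var(F_2) = (21)² = 441
cov(F_1,F_2) = ρ·SD(F_1)·SD(F_2) = 0.2·3·21 = 12.6
Var(3F_1 + 3F_2) = (3)²·Var(F_1) + (3)²·Var(F_2) + 2·(3)·(3)·cov(F_1,F_2)
= 9·9 + 9·441 + 18·12.6 = 4276.8
SD(3F_1 + 3F_2) = √4276.8 ≈ 65.3972

65.3972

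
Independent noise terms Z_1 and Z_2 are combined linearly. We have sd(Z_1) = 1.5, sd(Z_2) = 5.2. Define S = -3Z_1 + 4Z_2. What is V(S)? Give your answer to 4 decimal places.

V(Z_1) = 2.25, V(Z_2) = 27.04
By independence, V(S) = (-3)²V(Z_1) + (4)²V(Z_2)
= (-3)²·2.25 + (4)²·27.04 = 452.89

452.8900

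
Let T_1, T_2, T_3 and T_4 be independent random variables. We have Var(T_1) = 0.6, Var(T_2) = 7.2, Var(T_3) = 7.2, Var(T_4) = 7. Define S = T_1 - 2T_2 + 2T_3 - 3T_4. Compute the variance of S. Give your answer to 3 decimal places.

By independence, Var(S) = (1)²Var(T_1) + (-2)²Var(T_2) + (2)²Var(T_3) + (-3)²Var(T_4)
= (1)²·0.6 + (-2)²·7.2 + (2)²·7.2 + (-3)²·7 = 121.2

121.200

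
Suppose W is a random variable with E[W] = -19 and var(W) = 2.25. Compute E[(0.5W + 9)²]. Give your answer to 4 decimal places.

E[0.5W + 9] = 0.5·-19 + 9 = -0.5
var(0.5W + 9) = (0.5)²·2.25 = 0.5625
E[(0.5W + 9)²] = var((0.5W + 9)) + (E[(0.5W + 9)])² = 0.5625 + (-0.5)² = 0.8125

0.8125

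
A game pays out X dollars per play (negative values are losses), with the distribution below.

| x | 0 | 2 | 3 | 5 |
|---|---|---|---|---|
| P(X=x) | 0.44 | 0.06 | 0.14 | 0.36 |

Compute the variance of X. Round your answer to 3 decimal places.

5.024

E[X] = (0)(0.44) + (2)(0.06) + (3)(0.14) + (5)(0.36) = 2.34
E[X²] = (0)²(0.44) + (2)²(0.06) + (3)²(0.14) + (5)²(0.36) = 10.5
Var(X) = E[X²] − (E[X])² = 10.5 − (2.34)² = 5.0244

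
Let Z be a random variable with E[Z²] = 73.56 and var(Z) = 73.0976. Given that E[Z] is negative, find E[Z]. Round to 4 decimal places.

(E[Z])² = E[Z²] − var(Z) = 73.56 − 73.0976 = 0.4624
E[Z] = −√0.4624 = -0.68

-0.6800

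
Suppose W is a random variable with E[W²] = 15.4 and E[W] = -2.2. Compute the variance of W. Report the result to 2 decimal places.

10.56

var(W) = 15.4 − (-2.2)² = 10.56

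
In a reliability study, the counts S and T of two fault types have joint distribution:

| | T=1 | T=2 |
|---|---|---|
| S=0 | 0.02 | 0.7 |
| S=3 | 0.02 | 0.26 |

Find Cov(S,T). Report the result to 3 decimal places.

-0.026

E[S] = 0.84,  E[T] = 1.96
E[ST] = 1.62
Cov(S,T) = E[ST] − E[S]E[T] = 1.62 − (0.84)(1.96) = -0.0264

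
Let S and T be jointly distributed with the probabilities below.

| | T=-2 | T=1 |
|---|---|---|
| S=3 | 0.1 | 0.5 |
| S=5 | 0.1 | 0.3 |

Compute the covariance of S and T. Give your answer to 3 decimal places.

E[S] = 3.8,  E[T] = 0.4
E[ST] = 1.4
Cov(S,T) = E[ST] − E[S]E[T] = 1.4 − (3.8)(0.4) = -0.12

-0.120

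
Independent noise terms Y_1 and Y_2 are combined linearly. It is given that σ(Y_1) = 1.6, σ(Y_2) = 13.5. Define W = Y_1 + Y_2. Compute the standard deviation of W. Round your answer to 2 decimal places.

13.59

V(Y_1) = 2.56, V(Y_2) = 182.25
By independence, V(W) = (1)²V(Y_1) + (1)²V(Y_2)
= (1)²·2.56 + (1)²·182.25 = 184.81
σ(W) = √184.81 ≈ 13.59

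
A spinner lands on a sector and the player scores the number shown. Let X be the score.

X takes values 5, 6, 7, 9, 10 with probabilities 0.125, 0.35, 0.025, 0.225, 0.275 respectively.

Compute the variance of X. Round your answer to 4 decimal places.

3.7694

E[X] = (5)(0.125) + (6)(0.35) + (7)(0.025) + (9)(0.225) + (10)(0.275) = 7.675
E[X²] = (5)²(0.125) + (6)²(0.35) + (7)²(0.025) + (9)²(0.225) + (10)²(0.275) = 62.675
var(X) = E[X²] − (E[X])² = 62.675 − (7.675)² = 3.769375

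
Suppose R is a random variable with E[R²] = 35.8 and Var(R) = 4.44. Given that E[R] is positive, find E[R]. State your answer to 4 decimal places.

5.6000

(E[R])² = E[R²] − Var(R) = 35.8 − 4.44 = 31.36
E[R] = √31.36 = 5.6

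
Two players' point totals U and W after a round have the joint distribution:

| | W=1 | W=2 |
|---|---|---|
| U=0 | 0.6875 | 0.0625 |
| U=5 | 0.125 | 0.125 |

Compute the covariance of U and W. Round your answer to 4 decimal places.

E[U] = 1.25,  E[W] = 1.1875
E[UW] = 1.875
Cov(U,W) = E[UW] − E[U]E[W] = 1.875 − (1.25)(1.1875) = 0.390625

0.3906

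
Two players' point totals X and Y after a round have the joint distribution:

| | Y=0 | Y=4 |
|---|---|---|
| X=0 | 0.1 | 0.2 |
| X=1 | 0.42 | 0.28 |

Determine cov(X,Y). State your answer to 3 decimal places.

E[X] = 0.7,  E[Y] = 1.92
E[XY] = 1.12
cov(X,Y) = E[XY] − E[X]E[Y] = 1.12 − (0.7)(1.92) = -0.224

-0.224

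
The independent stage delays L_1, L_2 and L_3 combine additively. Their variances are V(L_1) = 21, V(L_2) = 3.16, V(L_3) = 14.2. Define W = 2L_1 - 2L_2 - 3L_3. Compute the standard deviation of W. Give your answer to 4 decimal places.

14.9813

By independence, V(W) = (2)²V(L_1) + (-2)²V(L_2) + (-3)²V(L_3)
= (2)²·21 + (-2)²·3.16 + (-3)²·14.2 = 224.44
sd(W) = √224.44 ≈ 14.9813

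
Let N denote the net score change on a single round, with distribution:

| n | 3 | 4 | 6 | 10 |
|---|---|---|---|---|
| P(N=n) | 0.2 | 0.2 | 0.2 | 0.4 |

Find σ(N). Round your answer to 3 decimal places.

E[N] = (3)(0.2) + (4)(0.2) + (6)(0.2) + (10)(0.4) = 6.6
E[N²] = (3)²(0.2) + (4)²(0.2) + (6)²(0.2) + (10)²(0.4) = 52.2
V(N) = E[N²] − (E[N])² = 52.2 − (6.6)² = 8.64
σ(N) = √8.64 ≈ 2.939

2.939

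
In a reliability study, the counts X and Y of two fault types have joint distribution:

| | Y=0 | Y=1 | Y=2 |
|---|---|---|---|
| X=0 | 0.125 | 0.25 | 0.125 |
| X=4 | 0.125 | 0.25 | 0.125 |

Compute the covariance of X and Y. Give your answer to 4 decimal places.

E[X] = 2,  E[Y] = 1
E[XY] = 2
Cov(X,Y) = E[XY] − E[X]E[Y] = 2 − (2)(1) = 0

0.0000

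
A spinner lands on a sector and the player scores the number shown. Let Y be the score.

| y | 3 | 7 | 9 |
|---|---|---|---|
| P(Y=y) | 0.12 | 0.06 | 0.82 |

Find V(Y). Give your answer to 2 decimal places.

3.85

E[Y] = (3)(0.12) + (7)(0.06) + (9)(0.82) = 8.16
E[Y²] = (3)²(0.12) + (7)²(0.06) + (9)²(0.82) = 70.44
V(Y) = E[Y²] − (E[Y])² = 70.44 − (8.16)² = 3.8544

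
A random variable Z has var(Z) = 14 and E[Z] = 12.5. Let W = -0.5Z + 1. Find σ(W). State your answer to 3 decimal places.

var(-0.5Z + 1) = (-0.5)²·14 = 3.5
σ(W) = √3.5 ≈ 1.871

1.871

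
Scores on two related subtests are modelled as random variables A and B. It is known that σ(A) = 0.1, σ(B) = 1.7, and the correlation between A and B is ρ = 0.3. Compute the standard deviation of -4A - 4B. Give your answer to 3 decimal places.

var(A) = (0.1)² = 0.01;  var(B) = (1.7)² = 2.89
Cov(A,B) = ρ·σ(A)·σ(B) = 0.3·0.1·1.7 = 0.051
var(-4A - 4B) = (-4)²·var(A) + (-4)²·var(B) + 2·(-4)·(-4)·Cov(A,B)
= 16·0.01 + 16·2.89 + 32·0.051 = 48.032
σ(-4A - 4B) = √48.032 ≈ 6.931

6.931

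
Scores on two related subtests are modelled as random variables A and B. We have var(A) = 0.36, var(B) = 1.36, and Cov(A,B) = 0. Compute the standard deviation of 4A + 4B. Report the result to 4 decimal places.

var(4A + 4B) = (4)²·var(A) + (4)²·var(B) + 2·(4)·(4)·Cov(A,B)
= 16·0.36 + 16·1.36 + 32·0 = 27.52
σ(4A + 4B) = √27.52 ≈ 5.2460

5.2460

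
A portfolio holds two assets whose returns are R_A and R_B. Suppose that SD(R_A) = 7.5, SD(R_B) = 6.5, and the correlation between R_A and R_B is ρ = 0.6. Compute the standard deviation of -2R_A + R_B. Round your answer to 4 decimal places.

12.2577

V(R_A) = (7.5)² = 56.25;  V(R_B) = (6.5)² = 42.25
Cov(R_A,R_B) = ρ·SD(R_A)·SD(R_B) = 0.6·7.5·6.5 = 29.25
V(-2R_A + R_B) = (-2)²·V(R_A) + (1)²·V(R_B) + 2·(-2)·(1)·Cov(R_A,R_B)
= 4·56.25 + 1·42.25 + -4·29.25 = 150.25
SD(-2R_A + R_B) = √150.25 ≈ 12.2577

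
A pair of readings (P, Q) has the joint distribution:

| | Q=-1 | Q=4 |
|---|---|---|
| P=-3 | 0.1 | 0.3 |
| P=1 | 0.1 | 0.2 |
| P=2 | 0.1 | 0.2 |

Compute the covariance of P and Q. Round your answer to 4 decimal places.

E[P] = -0.3,  E[Q] = 2.5
E[PQ] = -1.2
Cov(P,Q) = E[PQ] − E[P]E[Q] = -1.2 − (-0.3)(2.5) = -0.45

-0.4500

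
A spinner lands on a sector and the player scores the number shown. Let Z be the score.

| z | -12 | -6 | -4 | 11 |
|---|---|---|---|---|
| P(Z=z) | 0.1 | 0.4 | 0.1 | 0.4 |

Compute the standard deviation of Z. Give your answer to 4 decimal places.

E[Z] = (-12)(0.1) + (-6)(0.4) + (-4)(0.1) + (11)(0.4) = 0.4
E[Z²] = (-12)²(0.1) + (-6)²(0.4) + (-4)²(0.1) + (11)²(0.4) = 78.8
Var(Z) = E[Z²] − (E[Z])² = 78.8 − (0.4)² = 78.64
SD(Z) = √78.64 ≈ 8.8679

8.8679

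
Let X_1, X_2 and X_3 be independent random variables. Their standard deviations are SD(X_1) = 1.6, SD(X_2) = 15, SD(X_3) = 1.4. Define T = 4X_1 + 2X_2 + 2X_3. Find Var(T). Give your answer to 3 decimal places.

Var(X_1) = 2.56, Var(X_2) = 225, Var(X_3) = 1.96
By independence, Var(T) = (4)²Var(X_1) + (2)²Var(X_2) + (2)²Var(X_3)
= (4)²·2.56 + (2)²·225 + (2)²·1.96 = 948.8

948.800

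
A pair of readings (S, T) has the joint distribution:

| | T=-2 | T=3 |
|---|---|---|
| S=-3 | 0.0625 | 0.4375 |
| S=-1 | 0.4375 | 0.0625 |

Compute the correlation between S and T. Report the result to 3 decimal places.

E[S] = -2,  E[T] = 0.5
E[ST] = -2.875
Cov(S,T) = E[ST] − E[S]E[T] = -2.875 − (-2)(0.5) = -1.875
var(S) = 1,  var(T) = 6.25
ρ = -1.875 / √(1·6.25) ≈ -0.750

-0.750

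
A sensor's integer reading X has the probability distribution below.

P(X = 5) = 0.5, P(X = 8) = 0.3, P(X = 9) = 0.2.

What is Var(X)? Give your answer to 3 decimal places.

E[X] = (5)(0.5) + (8)(0.3) + (9)(0.2) = 6.7
E[X²] = (5)²(0.5) + (8)²(0.3) + (9)²(0.2) = 47.9
Var(X) = E[X²] − (E[X])² = 47.9 − (6.7)² = 3.01

3.010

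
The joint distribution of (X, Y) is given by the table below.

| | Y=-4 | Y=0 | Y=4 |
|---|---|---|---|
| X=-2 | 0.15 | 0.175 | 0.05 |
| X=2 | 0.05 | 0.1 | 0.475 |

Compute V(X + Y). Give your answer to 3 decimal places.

20.760

E[X] = 0.5,  E[Y] = 1.3,  E[XY] = 4.2
V(X) = 4 − (0.5)² = 3.75;  V(Y) = 11.6 − (1.3)² = 9.91
Cov(X,Y) = 4.2 − (0.5)(1.3) = 3.55
V(X + Y) = (1)²·3.75 + (1)²·9.91 + 2·(1)·(1)·3.55 = 20.76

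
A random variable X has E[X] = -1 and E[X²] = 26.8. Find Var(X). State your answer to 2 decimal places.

Var(X) = 26.8 − (-1)² = 25.8

25.80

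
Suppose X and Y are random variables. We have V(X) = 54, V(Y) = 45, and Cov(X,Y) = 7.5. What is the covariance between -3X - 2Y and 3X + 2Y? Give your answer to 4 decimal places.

-756.0000

Cov(-3X - 2Y, 3X + 2Y) = (-3)(3)V(X) + (-2)(2)V(Y) + [(-3)(2) + (-2)(3)]Cov(X,Y)
= -9·54 + -4·45 + -12·7.5 = -756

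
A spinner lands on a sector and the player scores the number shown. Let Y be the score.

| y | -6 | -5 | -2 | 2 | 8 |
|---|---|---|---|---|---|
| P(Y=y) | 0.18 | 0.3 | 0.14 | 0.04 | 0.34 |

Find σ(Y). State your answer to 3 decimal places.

E[Y] = (-6)(0.18) + (-5)(0.3) + (-2)(0.14) + (2)(0.04) + (8)(0.34) = -0.06
E[Y²] = (-6)²(0.18) + (-5)²(0.3) + (-2)²(0.14) + (2)²(0.04) + (8)²(0.34) = 36.46
Var(Y) = E[Y²] − (E[Y])² = 36.46 − (-0.06)² = 36.4564
σ(Y) = √36.4564 ≈ 6.038

6.038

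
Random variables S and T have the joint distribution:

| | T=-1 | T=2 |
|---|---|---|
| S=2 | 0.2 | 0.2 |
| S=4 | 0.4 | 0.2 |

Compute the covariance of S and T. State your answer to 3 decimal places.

E[S] = 3.2,  E[T] = 0.2
E[ST] = 0.4
Cov(S,T) = E[ST] − E[S]E[T] = 0.4 − (3.2)(0.2) = -0.24

-0.240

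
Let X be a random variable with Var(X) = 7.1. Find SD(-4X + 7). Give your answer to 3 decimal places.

Var(-4X + 7) = (-4)²·7.1 = 113.6
SD(-4X + 7) = √113.6 ≈ 10.658

10.658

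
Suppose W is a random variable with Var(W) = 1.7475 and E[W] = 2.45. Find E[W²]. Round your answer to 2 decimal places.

E[W²] = Var(W) + (E[W])² = 1.7475 + (2.45)² = 7.75

7.75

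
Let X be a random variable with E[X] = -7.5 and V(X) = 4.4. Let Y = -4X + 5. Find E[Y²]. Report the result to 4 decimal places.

1295.4000

E[-4X + 5] = -4·-7.5 + 5 = 35
V(-4X + 5) = (-4)²·4.4 = 70.4
E[Y²] = V(Y) + (E[Y])² = 70.4 + (35)² = 1295.4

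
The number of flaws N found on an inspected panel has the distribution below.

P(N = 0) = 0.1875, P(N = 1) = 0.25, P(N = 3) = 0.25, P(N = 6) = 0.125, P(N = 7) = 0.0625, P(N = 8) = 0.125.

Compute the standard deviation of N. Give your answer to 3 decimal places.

2.811

E[N] = (0)(0.1875) + (1)(0.25) + (3)(0.25) + (6)(0.125) + (7)(0.0625) + (8)(0.125) = 3.1875
E[N²] = (0)²(0.1875) + (1)²(0.25) + (3)²(0.25) + (6)²(0.125) + (7)²(0.0625) + (8)²(0.125) = 18.0625
Var(N) = E[N²] − (E[N])² = 18.0625 − (3.1875)² = 7.90234375
SD(N) = √7.90234375 ≈ 2.811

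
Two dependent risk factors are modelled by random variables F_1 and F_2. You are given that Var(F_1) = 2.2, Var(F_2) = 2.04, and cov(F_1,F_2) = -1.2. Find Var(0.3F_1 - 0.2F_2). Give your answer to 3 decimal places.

0.424

Var(0.3F_1 - 0.2F_2) = (0.3)²·Var(F_1) + (-0.2)²·Var(F_2) + 2·(0.3)·(-0.2)·cov(F_1,F_2)
= 0.09·2.2 + 0.04·2.04 + -0.12·-1.2 = 0.4236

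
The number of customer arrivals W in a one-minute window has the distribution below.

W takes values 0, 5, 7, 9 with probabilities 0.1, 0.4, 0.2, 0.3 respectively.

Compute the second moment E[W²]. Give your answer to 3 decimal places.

44.100

E[W²] = (0)²(0.1) + (5)²(0.4) + (7)²(0.2) + (9)²(0.3) = 44.1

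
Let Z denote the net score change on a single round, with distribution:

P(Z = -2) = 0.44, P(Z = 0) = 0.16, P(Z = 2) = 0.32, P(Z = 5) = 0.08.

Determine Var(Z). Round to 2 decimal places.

5.01

E[Z] = (-2)(0.44) + (0)(0.16) + (2)(0.32) + (5)(0.08) = 0.16
E[Z²] = (-2)²(0.44) + (0)²(0.16) + (2)²(0.32) + (5)²(0.08) = 5.04
Var(Z) = E[Z²] − (E[Z])² = 5.04 − (0.16)² = 5.0144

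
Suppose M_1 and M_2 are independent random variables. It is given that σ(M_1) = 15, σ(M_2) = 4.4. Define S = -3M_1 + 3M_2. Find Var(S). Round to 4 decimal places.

Var(M_1) = 225, Var(M_2) = 19.36
By independence, Var(S) = (-3)²Var(M_1) + (3)²Var(M_2)
= (-3)²·225 + (3)²·19.36 = 2199.24

2199.2400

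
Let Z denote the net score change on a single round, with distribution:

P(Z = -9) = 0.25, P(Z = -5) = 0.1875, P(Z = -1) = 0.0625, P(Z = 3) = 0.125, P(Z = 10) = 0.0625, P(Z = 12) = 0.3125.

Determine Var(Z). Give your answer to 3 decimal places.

75.125

E[Z] = (-9)(0.25) + (-5)(0.1875) + (-1)(0.0625) + (3)(0.125) + (10)(0.0625) + (12)(0.3125) = 1.5
E[Z²] = (-9)²(0.25) + (-5)²(0.1875) + (-1)²(0.0625) + (3)²(0.125) + (10)²(0.0625) + (12)²(0.3125) = 77.375
Var(Z) = E[Z²] − (E[Z])² = 77.375 − (1.5)² = 75.125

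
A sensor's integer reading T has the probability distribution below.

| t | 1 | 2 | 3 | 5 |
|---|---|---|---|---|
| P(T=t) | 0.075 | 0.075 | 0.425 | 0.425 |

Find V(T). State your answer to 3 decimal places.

E[T] = (1)(0.075) + (2)(0.075) + (3)(0.425) + (5)(0.425) = 3.625
E[T²] = (1)²(0.075) + (2)²(0.075) + (3)²(0.425) + (5)²(0.425) = 14.825
V(T) = E[T²] − (E[T])² = 14.825 − (3.625)² = 1.684375

1.684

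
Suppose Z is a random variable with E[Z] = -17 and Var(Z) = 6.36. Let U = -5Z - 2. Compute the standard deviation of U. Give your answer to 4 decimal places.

12.6095

Var(-5Z - 2) = (-5)²·6.36 = 159
σ(U) = √159 ≈ 12.6095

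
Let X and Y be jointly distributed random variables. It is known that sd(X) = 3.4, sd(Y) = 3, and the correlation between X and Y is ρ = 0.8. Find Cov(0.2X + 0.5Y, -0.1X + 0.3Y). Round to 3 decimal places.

Var(X) = (3.4)² = 11.56;  Var(Y) = (3)² = 9
Cov(X,Y) = ρ·sd(X)·sd(Y) = 0.8·3.4·3 = 8.16
Cov(0.2X + 0.5Y, -0.1X + 0.3Y) = (0.2)(-0.1)Var(X) + (0.5)(0.3)Var(Y) + [(0.2)(0.3) + (0.5)(-0.1)]Cov(X,Y)
= -0.02·11.56 + 0.15·9 + 0.01·8.16 = 1.2004

1.200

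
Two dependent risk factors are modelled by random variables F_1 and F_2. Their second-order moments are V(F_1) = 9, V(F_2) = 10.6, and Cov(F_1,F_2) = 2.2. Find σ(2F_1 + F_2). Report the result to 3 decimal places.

7.443

V(2F_1 + F_2) = (2)²·V(F_1) + (1)²·V(F_2) + 2·(2)·(1)·Cov(F_1,F_2)
= 4·9 + 1·10.6 + 4·2.2 = 55.4
σ(2F_1 + F_2) = √55.4 ≈ 7.443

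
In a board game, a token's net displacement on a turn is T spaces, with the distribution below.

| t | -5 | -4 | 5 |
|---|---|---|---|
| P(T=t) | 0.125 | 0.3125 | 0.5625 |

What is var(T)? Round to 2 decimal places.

E[T] = (-5)(0.125) + (-4)(0.3125) + (5)(0.5625) = 0.9375
E[T²] = (-5)²(0.125) + (-4)²(0.3125) + (5)²(0.5625) = 22.1875
var(T) = E[T²] − (E[T])² = 22.1875 − (0.9375)² = 21.30859375

21.31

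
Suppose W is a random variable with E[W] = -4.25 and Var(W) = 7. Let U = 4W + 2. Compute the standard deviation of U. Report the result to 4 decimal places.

10.5830

Var(4W + 2) = (4)²·7 = 112
SD(U) = √112 ≈ 10.5830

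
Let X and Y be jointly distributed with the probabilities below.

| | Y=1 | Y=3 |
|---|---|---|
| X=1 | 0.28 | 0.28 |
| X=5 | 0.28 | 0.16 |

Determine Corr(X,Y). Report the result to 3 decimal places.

-0.136

E[X] = 2.76,  E[Y] = 1.88
E[XY] = 4.92
Cov(X,Y) = E[XY] − E[X]E[Y] = 4.92 − (2.76)(1.88) = -0.2688
Var(X) = 3.9424,  Var(Y) = 0.9856
ρ = -0.2688 / √(3.9424·0.9856) ≈ -0.136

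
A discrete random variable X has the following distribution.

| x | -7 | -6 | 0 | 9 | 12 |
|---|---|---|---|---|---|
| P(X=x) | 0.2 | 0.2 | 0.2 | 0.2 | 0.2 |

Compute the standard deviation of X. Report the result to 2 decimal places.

E[X] = (-7)(0.2) + (-6)(0.2) + (0)(0.2) + (9)(0.2) + (12)(0.2) = 1.6
E[X²] = (-7)²(0.2) + (-6)²(0.2) + (0)²(0.2) + (9)²(0.2) + (12)²(0.2) = 62
Var(X) = E[X²] − (E[X])² = 62 − (1.6)² = 59.44
SD(X) = √59.44 ≈ 7.71

7.71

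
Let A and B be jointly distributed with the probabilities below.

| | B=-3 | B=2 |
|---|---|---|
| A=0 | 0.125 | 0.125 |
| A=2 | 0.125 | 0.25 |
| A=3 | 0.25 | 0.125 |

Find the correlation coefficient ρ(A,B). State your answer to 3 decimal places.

-0.107

E[A] = 1.875,  E[B] = -0.5
E[AB] = -1.25
Cov(A,B) = E[AB] − E[A]E[B] = -1.25 − (1.875)(-0.5) = -0.3125
Var(A) = 1.359375,  Var(B) = 6.25
ρ = -0.3125 / √(1.359375·6.25) ≈ -0.107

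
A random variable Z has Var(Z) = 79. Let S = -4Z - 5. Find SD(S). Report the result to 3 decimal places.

Var(-4Z - 5) = (-4)²·79 = 1264
SD(S) = √1264 ≈ 35.553

35.553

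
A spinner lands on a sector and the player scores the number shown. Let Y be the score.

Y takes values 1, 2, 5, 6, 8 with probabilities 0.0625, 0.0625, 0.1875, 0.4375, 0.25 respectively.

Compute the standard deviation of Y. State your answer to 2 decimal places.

1.92

E[Y] = (1)(0.0625) + (2)(0.0625) + (5)(0.1875) + (6)(0.4375) + (8)(0.25) = 5.75
E[Y²] = (1)²(0.0625) + (2)²(0.0625) + (5)²(0.1875) + (6)²(0.4375) + (8)²(0.25) = 36.75
Var(Y) = E[Y²] − (E[Y])² = 36.75 − (5.75)² = 3.6875
sd(Y) = √3.6875 ≈ 1.92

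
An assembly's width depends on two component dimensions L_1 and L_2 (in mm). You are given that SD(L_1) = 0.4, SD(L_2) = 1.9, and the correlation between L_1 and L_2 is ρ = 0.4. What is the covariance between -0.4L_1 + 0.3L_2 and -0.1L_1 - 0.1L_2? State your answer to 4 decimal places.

Var(L_1) = (0.4)² = 0.16;  Var(L_2) = (1.9)² = 3.61
Cov(L_1,L_2) = ρ·SD(L_1)·SD(L_2) = 0.4·0.4·1.9 = 0.304
Cov(-0.4L_1 + 0.3L_2, -0.1L_1 - 0.1L_2) = (-0.4)(-0.1)Var(L_1) + (0.3)(-0.1)Var(L_2) + [(-0.4)(-0.1) + (0.3)(-0.1)]Cov(L_1,L_2)
= 0.04·0.16 + -0.03·3.61 + 0.01·0.304 = -0.09886

-0.0989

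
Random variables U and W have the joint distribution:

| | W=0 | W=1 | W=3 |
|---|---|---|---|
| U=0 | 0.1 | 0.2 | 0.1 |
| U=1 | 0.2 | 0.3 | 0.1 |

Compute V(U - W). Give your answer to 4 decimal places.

E[U] = 0.6,  E[W] = 1.1,  E[UW] = 0.6
V(U) = 0.6 − (0.6)² = 0.24;  V(W) = 2.3 − (1.1)² = 1.09
Cov(U,W) = 0.6 − (0.6)(1.1) = -0.06
V(U - W) = (1)²·0.24 + (-1)²·1.09 + 2·(1)·(-1)·-0.06 = 1.45

1.4500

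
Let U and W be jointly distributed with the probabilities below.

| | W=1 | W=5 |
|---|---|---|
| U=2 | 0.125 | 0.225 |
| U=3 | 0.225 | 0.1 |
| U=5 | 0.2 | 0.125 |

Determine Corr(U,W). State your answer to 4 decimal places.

E[U] = 3.3,  E[W] = 2.8
E[UW] = 8.8
Cov(U,W) = E[UW] − E[U]E[W] = 8.8 − (3.3)(2.8) = -0.44
Var(U) = 1.56,  Var(W) = 3.96
ρ = -0.44 / √(1.56·3.96) ≈ -0.1770

-0.1770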